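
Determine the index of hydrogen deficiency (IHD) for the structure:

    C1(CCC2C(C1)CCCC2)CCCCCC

Molecular formula from the SMILES: C16H30.
DoU = (2C + 2 + N − H − X)/2 = (2·16 + 2 + 0 − 30 − 0)/2 = 4/2 = 2.
(Structurally: 2 ring(s) + 0 π bond(s) = 2.)

2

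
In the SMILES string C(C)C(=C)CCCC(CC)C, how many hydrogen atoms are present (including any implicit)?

22

Hydrogens are implicit in SMILES; fill each atom to its normal valence:
  6 × C: 2 H each → 12
  3 × C: 3 H each → 9
  1 × C: 1 H
  1 × C: no H
  Total hydrogens = 22.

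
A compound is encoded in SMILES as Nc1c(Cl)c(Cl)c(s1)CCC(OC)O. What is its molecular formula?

Heavy atoms from the SMILES: 8 C, 2 Cl, 1 N, 2 O, 1 S.
Implicit hydrogens by atom environment:
  4 × C (aromatic): no H
  2 × C: 2 H each → 4
  2 × Cl: no H
  1 × C: 3 H
  1 × C: 1 H
  1 × N: 2 H
  1 × O: 1 H
  1 × O: no H
  1 × S (aromatic): no H
  Total hydrogens = 11.
Molecular formula: C8H11Cl2NO2S

C8H11Cl2NO2S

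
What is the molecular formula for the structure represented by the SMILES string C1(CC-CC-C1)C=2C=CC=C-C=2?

Heavy atoms from the SMILES: 12 C.
Implicit hydrogens by atom environment:
  5 × C: 2 H each → 10
  5 × C (aromatic): 1 H each → 5
  1 × C: 1 H
  1 × C (aromatic): no H
  Total hydrogens = 16.
Molecular formula: C12H16

C12H16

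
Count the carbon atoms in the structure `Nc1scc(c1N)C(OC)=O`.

6

The symbol for carbon appears 6 times in the SMILES. Lowercase c denotes aromatic carbon and counts toward C.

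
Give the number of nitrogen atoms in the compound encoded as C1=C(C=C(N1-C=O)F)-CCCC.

The symbol for nitrogen appears 1 time in the SMILES.

1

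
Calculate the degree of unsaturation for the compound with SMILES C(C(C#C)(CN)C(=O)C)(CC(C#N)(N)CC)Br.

Molecular formula from the SMILES: C12H18BrN3O.
DoU = (2C + 2 + N − H − X)/2 = (2·12 + 2 + 3 − 18 − 1)/2 = 10/2 = 5.
(Structurally: 0 ring(s) + 5 π bond(s) = 5.)

5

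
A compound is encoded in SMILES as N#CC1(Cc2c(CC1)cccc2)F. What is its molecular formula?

C11H10FN

Heavy atoms from the SMILES: 11 C, 1 F, 1 N.
Implicit hydrogens by atom environment:
  4 × C (aromatic): 1 H each → 4
  3 × C: 2 H each → 6
  2 × C (aromatic): no H
  2 × C: no H
  1 × F: no H
  1 × N: no H
  Total hydrogens = 10.
Molecular formula: C11H10FN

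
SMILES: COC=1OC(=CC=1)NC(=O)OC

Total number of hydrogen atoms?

Hydrogens are implicit in SMILES; fill each atom to its normal valence:
  3 × O: no H
  2 × C: 3 H each → 6
  2 × C (aromatic): 1 H each → 2
  2 × C (aromatic): no H
  1 × C: no H
  1 × N: 1 H
  1 × O (aromatic): no H
  Total hydrogens = 9.

9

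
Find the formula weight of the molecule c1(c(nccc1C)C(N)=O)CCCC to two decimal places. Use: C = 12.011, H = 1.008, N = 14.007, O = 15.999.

Molecular formula: C11H16N2O.
M = 11×12.011 + 16×1.008 + 2×14.007 + 1×15.999 = 192.26 g/mol.

192.26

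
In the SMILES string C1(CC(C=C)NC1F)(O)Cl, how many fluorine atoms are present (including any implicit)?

1

The symbol for fluorine appears 1 time in the SMILES.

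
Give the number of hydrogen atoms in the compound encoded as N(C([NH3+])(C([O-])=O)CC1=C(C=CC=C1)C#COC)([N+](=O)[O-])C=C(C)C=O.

Hydrogens are implicit in SMILES; fill each atom to its normal valence:
  5 × C: no H
  4 × C (aromatic): 1 H each → 4
  4 × O: no H
  2 × C: 3 H each → 6
  2 × C: 1 H each → 2
  2 × C (aromatic): no H
  2 × O (charge -1): no H
  1 × C: 2 H
  1 × N (charge +1): 3 H
  1 × N: no H
  1 × N (charge +1): no H
  Total hydrogens = 17.

17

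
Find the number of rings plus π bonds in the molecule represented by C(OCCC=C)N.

Molecular formula from the SMILES: C5H11NO.
DoU = (2C + 2 + N − H − X)/2 = (2·5 + 2 + 1 − 11 − 0)/2 = 2/2 = 1.
(Structurally: 0 ring(s) + 1 π bond(s) = 1.)

1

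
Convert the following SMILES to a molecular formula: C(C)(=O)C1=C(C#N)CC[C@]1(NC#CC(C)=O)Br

Heavy atoms from the SMILES: 1 Br, 12 C, 2 N, 2 O.
Implicit hydrogens by atom environment:
  8 × C: no H
  2 × C: 3 H each → 6
  2 × C: 2 H each → 4
  2 × O: no H
  1 × Br: no H
  1 × N: 1 H
  1 × N: no H
  Total hydrogens = 11.
Molecular formula: C12H11BrN2O2

C12H11BrN2O2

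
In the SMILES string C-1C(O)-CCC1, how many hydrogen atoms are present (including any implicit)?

10

Hydrogens are implicit in SMILES; fill each atom to its normal valence:
  4 × C: 2 H each → 8
  1 × C: 1 H
  1 × O: 1 H
  Total hydrogens = 10.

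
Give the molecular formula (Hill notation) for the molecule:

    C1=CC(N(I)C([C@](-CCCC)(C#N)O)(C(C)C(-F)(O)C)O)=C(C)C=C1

C18H26FIN2O3

Heavy atoms from the SMILES: 18 C, 1 F, 1 I, 2 N, 3 O.
Implicit hydrogens by atom environment:
  4 × C: 3 H each → 12
  4 × C (aromatic): 1 H each → 4
  4 × C: no H
  3 × C: 2 H each → 6
  3 × O: 1 H each → 3
  2 × C (aromatic): no H
  2 × N: no H
  1 × C: 1 H
  1 × F: no H
  1 × I: no H
  Total hydrogens = 26.
Molecular formula: C18H26FIN2O3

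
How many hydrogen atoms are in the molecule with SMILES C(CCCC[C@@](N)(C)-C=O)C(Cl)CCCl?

21

Hydrogens are implicit in SMILES; fill each atom to its normal valence:
  7 × C: 2 H each → 14
  2 × C: 1 H each → 2
  2 × Cl: no H
  1 × C: 3 H
  1 × C: no H
  1 × N: 2 H
  1 × O: no H
  Total hydrogens = 21.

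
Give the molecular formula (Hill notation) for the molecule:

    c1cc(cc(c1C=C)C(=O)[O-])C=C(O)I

C11H8IO3-

Heavy atoms from the SMILES: 11 C, 1 I, 3 O.
Implicit hydrogens by atom environment:
  3 × C (aromatic): 1 H each → 3
  3 × C (aromatic): no H
  2 × C: 1 H each → 2
  2 × C: no H
  1 × C: 2 H
  1 × I: no H
  1 × O: 1 H
  1 × O: no H
  1 × O (charge -1): no H
  Total hydrogens = 8.
Net charge -1.
Molecular formula: C11H8IO3-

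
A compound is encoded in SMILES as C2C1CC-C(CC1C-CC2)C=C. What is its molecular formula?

C12H20

Heavy atoms from the SMILES: 12 C.
Implicit hydrogens by atom environment:
  8 × C: 2 H each → 16
  4 × C: 1 H each → 4
  Total hydrogens = 20.
Molecular formula: C12H20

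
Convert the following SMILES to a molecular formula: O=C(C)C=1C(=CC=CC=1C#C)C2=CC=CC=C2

Heavy atoms from the SMILES: 16 C, 1 O.
Implicit hydrogens by atom environment:
  8 × C (aromatic): 1 H each → 8
  4 × C (aromatic): no H
  2 × C: no H
  1 × C: 3 H
  1 × C: 1 H
  1 × O: no H
  Total hydrogens = 12.
Molecular formula: C16H12O

C16H12O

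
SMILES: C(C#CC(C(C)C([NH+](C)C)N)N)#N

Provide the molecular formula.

Heavy atoms from the SMILES: 9 C, 4 N.
Implicit hydrogens by atom environment:
  3 × C: 3 H each → 9
  3 × C: 1 H each → 3
  3 × C: no H
  2 × N: 2 H each → 4
  1 × N (charge +1): 1 H
  1 × N: no H
  Total hydrogens = 17.
Net charge +1.
Molecular formula: C9H17N4+

C9H17N4+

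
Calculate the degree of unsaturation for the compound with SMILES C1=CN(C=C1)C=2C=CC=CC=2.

7

Molecular formula from the SMILES: C10H9N.
DoU = (2C + 2 + N − H − X)/2 = (2·10 + 2 + 1 − 9 − 0)/2 = 14/2 = 7.
(Structurally: 2 ring(s) + 5 π bond(s) = 7.)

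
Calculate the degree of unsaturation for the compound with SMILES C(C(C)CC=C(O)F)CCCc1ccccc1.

Molecular formula from the SMILES: C15H21FO.
DoU = (2C + 2 + N − H − X)/2 = (2·15 + 2 + 0 − 21 − 1)/2 = 10/2 = 5.
(Structurally: 1 ring(s) + 4 π bond(s) = 5.)

5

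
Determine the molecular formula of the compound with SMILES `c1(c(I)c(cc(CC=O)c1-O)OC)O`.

Heavy atoms from the SMILES: 9 C, 1 I, 4 O.
Implicit hydrogens by atom environment:
  5 × C (aromatic): no H
  2 × O: 1 H each → 2
  2 × O: no H
  1 × C: 3 H
  1 × C: 2 H
  1 × C (aromatic): 1 H
  1 × C: 1 H
  1 × I: no H
  Total hydrogens = 9.
Molecular formula: C9H9IO4

C9H9IO4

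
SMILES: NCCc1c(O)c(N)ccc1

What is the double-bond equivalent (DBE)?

4

Molecular formula from the SMILES: C8H12N2O.
DoU = (2C + 2 + N − H − X)/2 = (2·8 + 2 + 2 − 12 − 0)/2 = 8/2 = 4.
(Structurally: 1 ring(s) + 3 π bond(s) = 4.)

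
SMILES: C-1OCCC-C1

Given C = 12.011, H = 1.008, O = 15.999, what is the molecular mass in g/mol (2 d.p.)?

86.13

Molecular formula: C5H10O.
M = 5×12.011 + 10×1.008 + 1×15.999 = 86.13 g/mol.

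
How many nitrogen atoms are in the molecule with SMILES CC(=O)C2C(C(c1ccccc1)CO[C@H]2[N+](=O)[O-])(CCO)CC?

The symbol for nitrogen appears 1 time in the SMILES.

1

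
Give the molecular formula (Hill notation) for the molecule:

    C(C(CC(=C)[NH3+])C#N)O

C6H11N2O+

Heavy atoms from the SMILES: 6 C, 2 N, 1 O.
Implicit hydrogens by atom environment:
  3 × C: 2 H each → 6
  2 × C: no H
  1 × C: 1 H
  1 × N (charge +1): 3 H
  1 × N: no H
  1 × O: 1 H
  Total hydrogens = 11.
Net charge +1.
Molecular formula: C6H11N2O+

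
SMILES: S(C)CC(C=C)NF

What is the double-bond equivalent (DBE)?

Molecular formula from the SMILES: C5H10FNS.
DoU = (2C + 2 + N − H − X)/2 = (2·5 + 2 + 1 − 10 − 1)/2 = 2/2 = 1.
(Structurally: 0 ring(s) + 1 π bond(s) = 1.)

1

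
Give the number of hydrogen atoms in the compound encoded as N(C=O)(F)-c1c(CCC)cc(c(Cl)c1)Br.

10

Hydrogens are implicit in SMILES; fill each atom to its normal valence:
  4 × C (aromatic): no H
  2 × C: 2 H each → 4
  2 × C (aromatic): 1 H each → 2
  1 × Br: no H
  1 × C: 3 H
  1 × C: 1 H
  1 × Cl: no H
  1 × F: no H
  1 × N: no H
  1 × O: no H
  Total hydrogens = 10.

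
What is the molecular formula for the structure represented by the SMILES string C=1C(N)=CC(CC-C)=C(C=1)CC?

C11H17N

Heavy atoms from the SMILES: 11 C, 1 N.
Implicit hydrogens by atom environment:
  3 × C: 2 H each → 6
  3 × C (aromatic): 1 H each → 3
  3 × C (aromatic): no H
  2 × C: 3 H each → 6
  1 × N: 2 H
  Total hydrogens = 17.
Molecular formula: C11H17N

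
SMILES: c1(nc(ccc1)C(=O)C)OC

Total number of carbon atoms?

8

The symbol for carbon appears 8 times in the SMILES. Lowercase c denotes aromatic carbon and counts toward C.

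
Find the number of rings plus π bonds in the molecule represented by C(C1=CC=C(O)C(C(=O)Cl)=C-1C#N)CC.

7

Molecular formula from the SMILES: C11H10ClNO2.
DoU = (2C + 2 + N − H − X)/2 = (2·11 + 2 + 1 − 10 − 1)/2 = 14/2 = 7.
(Structurally: 1 ring(s) + 6 π bond(s) = 7.)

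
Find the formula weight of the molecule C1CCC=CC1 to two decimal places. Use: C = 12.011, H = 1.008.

Molecular formula: C6H10.
M = 6×12.011 + 10×1.008 = 82.15 g/mol.

82.15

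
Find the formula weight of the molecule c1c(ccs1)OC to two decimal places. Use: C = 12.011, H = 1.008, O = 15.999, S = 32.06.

Molecular formula: C5H6OS.
M = 5×12.011 + 6×1.008 + 1×15.999 + 1×32.06 = 114.16 g/mol.

114.16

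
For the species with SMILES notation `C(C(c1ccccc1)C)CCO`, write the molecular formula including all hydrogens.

C11H16O

Heavy atoms from the SMILES: 11 C, 1 O.
Implicit hydrogens by atom environment:
  5 × C (aromatic): 1 H each → 5
  3 × C: 2 H each → 6
  1 × C: 3 H
  1 × C: 1 H
  1 × C (aromatic): no H
  1 × O: 1 H
  Total hydrogens = 16.
Molecular formula: C11H16O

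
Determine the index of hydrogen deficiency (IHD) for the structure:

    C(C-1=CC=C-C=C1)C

Molecular formula from the SMILES: C8H10.
DoU = (2C + 2 + N − H − X)/2 = (2·8 + 2 + 0 − 10 − 0)/2 = 8/2 = 4.
(Structurally: 1 ring(s) + 3 π bond(s) = 4.)

4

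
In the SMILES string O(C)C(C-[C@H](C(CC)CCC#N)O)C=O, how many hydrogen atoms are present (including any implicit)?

19

Hydrogens are implicit in SMILES; fill each atom to its normal valence:
  4 × C: 2 H each → 8
  4 × C: 1 H each → 4
  2 × C: 3 H each → 6
  2 × O: no H
  1 × C: no H
  1 × N: no H
  1 × O: 1 H
  Total hydrogens = 19.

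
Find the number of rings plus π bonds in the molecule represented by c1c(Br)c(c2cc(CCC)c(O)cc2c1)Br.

7

Molecular formula from the SMILES: C13H12Br2O.
DoU = (2C + 2 + N − H − X)/2 = (2·13 + 2 + 0 − 12 − 2)/2 = 14/2 = 7.
(Structurally: 2 ring(s) + 5 π bond(s) = 7.)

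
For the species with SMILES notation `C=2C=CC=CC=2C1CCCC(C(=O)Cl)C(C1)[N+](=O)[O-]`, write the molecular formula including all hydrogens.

Heavy atoms from the SMILES: 14 C, 1 Cl, 1 N, 3 O.
Implicit hydrogens by atom environment:
  5 × C (aromatic): 1 H each → 5
  4 × C: 2 H each → 8
  3 × C: 1 H each → 3
  2 × O: no H
  1 × C: no H
  1 × C (aromatic): no H
  1 × Cl: no H
  1 × N (charge +1): no H
  1 × O (charge -1): no H
  Total hydrogens = 16.
Molecular formula: C14H16ClNO3

C14H16ClNO3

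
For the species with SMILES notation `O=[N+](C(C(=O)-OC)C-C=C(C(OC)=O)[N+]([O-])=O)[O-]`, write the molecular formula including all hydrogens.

C8H10N2O8

Heavy atoms from the SMILES: 8 C, 2 N, 8 O.
Implicit hydrogens by atom environment:
  6 × O: no H
  3 × C: no H
  2 × C: 3 H each → 6
  2 × C: 1 H each → 2
  2 × N (charge +1): no H
  2 × O (charge -1): no H
  1 × C: 2 H
  Total hydrogens = 10.
Molecular formula: C8H10N2O8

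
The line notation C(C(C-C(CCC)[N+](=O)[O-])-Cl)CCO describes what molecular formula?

Heavy atoms from the SMILES: 9 C, 1 Cl, 1 N, 3 O.
Implicit hydrogens by atom environment:
  6 × C: 2 H each → 12
  2 × C: 1 H each → 2
  1 × C: 3 H
  1 × Cl: no H
  1 × N (charge +1): no H
  1 × O: 1 H
  1 × O: no H
  1 × O (charge -1): no H
  Total hydrogens = 18.
Molecular formula: C9H18ClNO3

C9H18ClNO3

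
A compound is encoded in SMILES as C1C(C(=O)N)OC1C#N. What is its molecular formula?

C5H6N2O2

Heavy atoms from the SMILES: 5 C, 2 N, 2 O.
Implicit hydrogens by atom environment:
  2 × C: 1 H each → 2
  2 × C: no H
  2 × O: no H
  1 × C: 2 H
  1 × N: 2 H
  1 × N: no H
  Total hydrogens = 6.
Molecular formula: C5H6N2O2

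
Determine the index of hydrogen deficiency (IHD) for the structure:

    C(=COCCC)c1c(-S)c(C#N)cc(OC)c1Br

Molecular formula from the SMILES: C13H14BrNO2S.
DoU = (2C + 2 + N − H − X)/2 = (2·13 + 2 + 1 − 14 − 1)/2 = 14/2 = 7.
(Structurally: 1 ring(s) + 6 π bond(s) = 7.)

7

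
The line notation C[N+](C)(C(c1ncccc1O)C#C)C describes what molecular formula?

C11H15N2O+

Heavy atoms from the SMILES: 11 C, 2 N, 1 O.
Implicit hydrogens by atom environment:
  3 × C: 3 H each → 9
  3 × C (aromatic): 1 H each → 3
  2 × C: 1 H each → 2
  2 × C (aromatic): no H
  1 × C: no H
  1 × N (aromatic): no H
  1 × N (charge +1): no H
  1 × O: 1 H
  Total hydrogens = 15.
Net charge +1.
Molecular formula: C11H15N2O+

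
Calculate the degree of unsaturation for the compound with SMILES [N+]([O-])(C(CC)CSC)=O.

1

Molecular formula from the SMILES: C5H11NO2S.
DoU = (2C + 2 + N − H − X)/2 = (2·5 + 2 + 1 − 11 − 0)/2 = 2/2 = 1.
(Structurally: 0 ring(s) + 1 π bond(s) = 1.)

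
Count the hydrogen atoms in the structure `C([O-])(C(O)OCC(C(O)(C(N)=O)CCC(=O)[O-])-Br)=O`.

Hydrogens are implicit in SMILES; fill each atom to its normal valence:
  4 × C: no H
  4 × O: no H
  3 × C: 2 H each → 6
  2 × C: 1 H each → 2
  2 × O: 1 H each → 2
  2 × O (charge -1): no H
  1 × Br: no H
  1 × N: 2 H
  Total hydrogens = 12.

12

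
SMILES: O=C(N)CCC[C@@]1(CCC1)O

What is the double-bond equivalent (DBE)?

2

Molecular formula from the SMILES: C8H15NO2.
DoU = (2C + 2 + N − H − X)/2 = (2·8 + 2 + 1 − 15 − 0)/2 = 4/2 = 2.
(Structurally: 1 ring(s) + 1 π bond(s) = 2.)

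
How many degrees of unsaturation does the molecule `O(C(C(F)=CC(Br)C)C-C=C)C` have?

2

Molecular formula from the SMILES: C9H14BrFO.
DoU = (2C + 2 + N − H − X)/2 = (2·9 + 2 + 0 − 14 − 2)/2 = 4/2 = 2.
(Structurally: 0 ring(s) + 2 π bond(s) = 2.)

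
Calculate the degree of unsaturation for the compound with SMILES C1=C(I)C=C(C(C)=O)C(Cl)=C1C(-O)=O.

6

Molecular formula from the SMILES: C9H6ClIO3.
DoU = (2C + 2 + N − H − X)/2 = (2·9 + 2 + 0 − 6 − 2)/2 = 12/2 = 6.
(Structurally: 1 ring(s) + 5 π bond(s) = 6.)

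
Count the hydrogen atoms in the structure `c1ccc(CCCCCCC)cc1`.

20

Hydrogens are implicit in SMILES; fill each atom to its normal valence:
  6 × C: 2 H each → 12
  5 × C (aromatic): 1 H each → 5
  1 × C: 3 H
  1 × C (aromatic): no H
  Total hydrogens = 20.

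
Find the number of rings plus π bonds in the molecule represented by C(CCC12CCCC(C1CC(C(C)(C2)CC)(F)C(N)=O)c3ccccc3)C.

Molecular formula from the SMILES: C24H36FNO.
DoU = (2C + 2 + N − H − X)/2 = (2·24 + 2 + 1 − 36 − 1)/2 = 14/2 = 7.
(Structurally: 3 ring(s) + 4 π bond(s) = 7.)

7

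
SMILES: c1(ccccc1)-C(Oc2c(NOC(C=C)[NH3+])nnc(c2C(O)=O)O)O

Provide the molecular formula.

C15H17N4O6+

Heavy atoms from the SMILES: 15 C, 4 N, 6 O.
Implicit hydrogens by atom environment:
  5 × C (aromatic): 1 H each → 5
  5 × C (aromatic): no H
  3 × C: 1 H each → 3
  3 × O: 1 H each → 3
  3 × O: no H
  2 × N (aromatic): no H
  1 × C: 2 H
  1 × C: no H
  1 × N (charge +1): 3 H
  1 × N: 1 H
  Total hydrogens = 17.
Net charge +1.
Molecular formula: C15H17N4O6+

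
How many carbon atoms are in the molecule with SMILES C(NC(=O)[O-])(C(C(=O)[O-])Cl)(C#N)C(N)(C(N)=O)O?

7

The symbol for carbon appears 7 times in the SMILES. (Cl is a single chlorine, not C + l.)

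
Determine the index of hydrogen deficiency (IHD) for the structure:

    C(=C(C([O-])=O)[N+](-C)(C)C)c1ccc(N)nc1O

Molecular formula from the SMILES: C11H15N3O3.
DoU = (2C + 2 + N − H − X)/2 = (2·11 + 2 + 3 − 15 − 0)/2 = 12/2 = 6.
(Structurally: 1 ring(s) + 5 π bond(s) = 6.)

6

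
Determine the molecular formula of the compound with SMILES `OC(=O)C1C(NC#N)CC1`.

Heavy atoms from the SMILES: 6 C, 2 N, 2 O.
Implicit hydrogens by atom environment:
  2 × C: 2 H each → 4
  2 × C: 1 H each → 2
  2 × C: no H
  1 × N: 1 H
  1 × N: no H
  1 × O: 1 H
  1 × O: no H
  Total hydrogens = 8.
Molecular formula: C6H8N2O2

C6H8N2O2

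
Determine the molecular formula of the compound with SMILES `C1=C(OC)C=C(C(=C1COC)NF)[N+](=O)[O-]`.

C9H11FN2O4

Heavy atoms from the SMILES: 9 C, 1 F, 2 N, 4 O.
Implicit hydrogens by atom environment:
  4 × C (aromatic): no H
  3 × O: no H
  2 × C: 3 H each → 6
  2 × C (aromatic): 1 H each → 2
  1 × C: 2 H
  1 × F: no H
  1 × N: 1 H
  1 × N (charge +1): no H
  1 × O (charge -1): no H
  Total hydrogens = 11.
Molecular formula: C9H11FN2O4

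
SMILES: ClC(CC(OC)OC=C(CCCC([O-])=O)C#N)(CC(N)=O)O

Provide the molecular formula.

Heavy atoms from the SMILES: 13 C, 1 Cl, 2 N, 6 O.
Implicit hydrogens by atom environment:
  5 × C: 2 H each → 10
  5 × C: no H
  4 × O: no H
  2 × C: 1 H each → 2
  1 × C: 3 H
  1 × Cl: no H
  1 × N: 2 H
  1 × N: no H
  1 × O: 1 H
  1 × O (charge -1): no H
  Total hydrogens = 18.
Net charge -1.
Molecular formula: C13H18ClN2O6-

C13H18ClN2O6-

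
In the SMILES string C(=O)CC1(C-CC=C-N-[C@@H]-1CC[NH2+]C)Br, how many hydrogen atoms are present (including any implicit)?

Hydrogens are implicit in SMILES; fill each atom to its normal valence:
  5 × C: 2 H each → 10
  4 × C: 1 H each → 4
  1 × Br: no H
  1 × C: 3 H
  1 × C: no H
  1 × N (charge +1): 2 H
  1 × N: 1 H
  1 × O: no H
  Total hydrogens = 20.

20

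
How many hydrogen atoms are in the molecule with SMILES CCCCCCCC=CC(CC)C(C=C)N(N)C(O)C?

34

Hydrogens are implicit in SMILES; fill each atom to its normal valence:
  8 × C: 2 H each → 16
  6 × C: 1 H each → 6
  3 × C: 3 H each → 9
  1 × N: 2 H
  1 × N: no H
  1 × O: 1 H
  Total hydrogens = 34.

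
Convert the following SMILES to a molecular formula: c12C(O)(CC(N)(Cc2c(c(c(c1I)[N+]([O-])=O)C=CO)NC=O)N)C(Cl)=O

Heavy atoms from the SMILES: 14 C, 1 Cl, 1 I, 4 N, 6 O.
Implicit hydrogens by atom environment:
  6 × C (aromatic): no H
  3 × C: 1 H each → 3
  3 × C: no H
  3 × O: no H
  2 × C: 2 H each → 4
  2 × N: 2 H each → 4
  2 × O: 1 H each → 2
  1 × Cl: no H
  1 × I: no H
  1 × N: 1 H
  1 × N (charge +1): no H
  1 × O (charge -1): no H
  Total hydrogens = 14.
Molecular formula: C14H14ClIN4O6

C14H14ClIN4O6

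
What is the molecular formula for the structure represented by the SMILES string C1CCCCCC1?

C7H14

Heavy atoms from the SMILES: 7 C.
Implicit hydrogens by atom environment:
  7 × C: 2 H each → 14
  Total hydrogens = 14.
Molecular formula: C7H14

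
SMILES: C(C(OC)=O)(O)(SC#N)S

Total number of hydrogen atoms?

5

Hydrogens are implicit in SMILES; fill each atom to its normal valence:
  3 × C: no H
  2 × O: no H
  1 × C: 3 H
  1 × N: no H
  1 × O: 1 H
  1 × S: 1 H
  1 × S: no H
  Total hydrogens = 5.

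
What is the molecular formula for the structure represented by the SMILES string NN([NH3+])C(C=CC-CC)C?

C7H18N3+

Heavy atoms from the SMILES: 7 C, 3 N.
Implicit hydrogens by atom environment:
  3 × C: 1 H each → 3
  2 × C: 3 H each → 6
  2 × C: 2 H each → 4
  1 × N (charge +1): 3 H
  1 × N: 2 H
  1 × N: no H
  Total hydrogens = 18.
Net charge +1.
Molecular formula: C7H18N3+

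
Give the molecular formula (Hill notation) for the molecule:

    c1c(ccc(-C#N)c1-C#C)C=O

C10H5NO

Heavy atoms from the SMILES: 10 C, 1 N, 1 O.
Implicit hydrogens by atom environment:
  3 × C (aromatic): 1 H each → 3
  3 × C (aromatic): no H
  2 × C: 1 H each → 2
  2 × C: no H
  1 × N: no H
  1 × O: no H
  Total hydrogens = 5.
Molecular formula: C10H5NO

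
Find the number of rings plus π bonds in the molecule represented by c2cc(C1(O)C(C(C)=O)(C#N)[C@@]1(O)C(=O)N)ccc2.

Molecular formula from the SMILES: C13H12N2O4.
DoU = (2C + 2 + N − H − X)/2 = (2·13 + 2 + 2 − 12 − 0)/2 = 18/2 = 9.
(Structurally: 2 ring(s) + 7 π bond(s) = 9.)

9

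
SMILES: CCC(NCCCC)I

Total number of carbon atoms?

The symbol for carbon appears 7 times in the SMILES.

7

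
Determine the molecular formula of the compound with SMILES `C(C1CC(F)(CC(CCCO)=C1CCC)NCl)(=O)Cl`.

Heavy atoms from the SMILES: 13 C, 2 Cl, 1 F, 1 N, 2 O.
Implicit hydrogens by atom environment:
  7 × C: 2 H each → 14
  4 × C: no H
  2 × Cl: no H
  1 × C: 3 H
  1 × C: 1 H
  1 × F: no H
  1 × N: 1 H
  1 × O: 1 H
  1 × O: no H
  Total hydrogens = 20.
Molecular formula: C13H20Cl2FNO2

C13H20Cl2FNO2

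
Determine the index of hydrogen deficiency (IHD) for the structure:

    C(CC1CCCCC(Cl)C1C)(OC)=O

Molecular formula from the SMILES: C11H19ClO2.
DoU = (2C + 2 + N − H − X)/2 = (2·11 + 2 + 0 − 19 − 1)/2 = 4/2 = 2.
(Structurally: 1 ring(s) + 1 π bond(s) = 2.)

2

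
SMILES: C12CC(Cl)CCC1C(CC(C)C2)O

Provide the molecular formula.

C11H19ClO

Heavy atoms from the SMILES: 11 C, 1 Cl, 1 O.
Implicit hydrogens by atom environment:
  5 × C: 2 H each → 10
  5 × C: 1 H each → 5
  1 × C: 3 H
  1 × Cl: no H
  1 × O: 1 H
  Total hydrogens = 19.
Molecular formula: C11H19ClO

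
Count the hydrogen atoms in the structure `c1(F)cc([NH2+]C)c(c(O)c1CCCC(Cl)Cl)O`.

15

Hydrogens are implicit in SMILES; fill each atom to its normal valence:
  5 × C (aromatic): no H
  3 × C: 2 H each → 6
  2 × Cl: no H
  2 × O: 1 H each → 2
  1 × C: 3 H
  1 × C (aromatic): 1 H
  1 × C: 1 H
  1 × F: no H
  1 × N (charge +1): 2 H
  Total hydrogens = 15.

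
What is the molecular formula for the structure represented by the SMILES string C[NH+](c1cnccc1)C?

C7H11N2+

Heavy atoms from the SMILES: 7 C, 2 N.
Implicit hydrogens by atom environment:
  4 × C (aromatic): 1 H each → 4
  2 × C: 3 H each → 6
  1 × C (aromatic): no H
  1 × N (charge +1): 1 H
  1 × N (aromatic): no H
  Total hydrogens = 11.
Net charge +1.
Molecular formula: C7H11N2+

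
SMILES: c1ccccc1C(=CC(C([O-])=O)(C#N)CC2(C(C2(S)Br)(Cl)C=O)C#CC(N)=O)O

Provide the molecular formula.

Heavy atoms from the SMILES: 1 Br, 19 C, 1 Cl, 2 N, 5 O, 1 S.
Implicit hydrogens by atom environment:
  10 × C: no H
  5 × C (aromatic): 1 H each → 5
  3 × O: no H
  2 × C: 1 H each → 2
  1 × Br: no H
  1 × C: 2 H
  1 × C (aromatic): no H
  1 × Cl: no H
  1 × N: 2 H
  1 × N: no H
  1 × O: 1 H
  1 × O (charge -1): no H
  1 × S: 1 H
  Total hydrogens = 13.
Net charge -1.
Molecular formula: C19H13BrClN2O5S-

C19H13BrClN2O5S-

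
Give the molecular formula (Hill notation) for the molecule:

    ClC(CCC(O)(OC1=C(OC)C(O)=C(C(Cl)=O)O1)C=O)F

Heavy atoms from the SMILES: 11 C, 2 Cl, 1 F, 7 O.
Implicit hydrogens by atom environment:
  4 × C (aromatic): no H
  4 × O: no H
  2 × C: 2 H each → 4
  2 × C: 1 H each → 2
  2 × C: no H
  2 × Cl: no H
  2 × O: 1 H each → 2
  1 × C: 3 H
  1 × F: no H
  1 × O (aromatic): no H
  Total hydrogens = 11.
Molecular formula: C11H11Cl2FO7

C11H11Cl2FO7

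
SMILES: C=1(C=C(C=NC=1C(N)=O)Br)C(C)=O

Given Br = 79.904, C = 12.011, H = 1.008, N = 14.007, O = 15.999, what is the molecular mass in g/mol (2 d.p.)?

Molecular formula: C8H7BrN2O2.
M = 1×79.904 + 8×12.011 + 7×1.008 + 2×14.007 + 2×15.999 = 243.06 g/mol.

243.06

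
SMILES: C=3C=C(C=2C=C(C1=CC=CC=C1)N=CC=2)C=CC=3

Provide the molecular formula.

Heavy atoms from the SMILES: 17 C, 1 N.
Implicit hydrogens by atom environment:
  13 × C (aromatic): 1 H each → 13
  4 × C (aromatic): no H
  1 × N (aromatic): no H
  Total hydrogens = 13.
Molecular formula: C17H13N

C17H13N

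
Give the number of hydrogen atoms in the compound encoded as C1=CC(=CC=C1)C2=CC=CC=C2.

Hydrogens are implicit in SMILES; fill each atom to its normal valence:
  10 × C (aromatic): 1 H each → 10
  2 × C (aromatic): no H
  Total hydrogens = 10.

10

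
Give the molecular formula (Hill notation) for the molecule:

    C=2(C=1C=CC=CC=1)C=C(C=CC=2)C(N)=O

C13H11NO

Heavy atoms from the SMILES: 13 C, 1 N, 1 O.
Implicit hydrogens by atom environment:
  9 × C (aromatic): 1 H each → 9
  3 × C (aromatic): no H
  1 × C: no H
  1 × N: 2 H
  1 × O: no H
  Total hydrogens = 11.
Molecular formula: C13H11NO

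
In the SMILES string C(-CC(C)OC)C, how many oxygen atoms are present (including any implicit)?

1

The symbol for oxygen appears 1 time in the SMILES.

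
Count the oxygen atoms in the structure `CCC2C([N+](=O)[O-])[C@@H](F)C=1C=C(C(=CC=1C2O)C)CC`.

The symbol for oxygen appears 3 times in the SMILES.

3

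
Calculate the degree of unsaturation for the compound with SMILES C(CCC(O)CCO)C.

0

Molecular formula from the SMILES: C7H16O2.
DoU = (2C + 2 + N − H − X)/2 = (2·7 + 2 + 0 − 16 − 0)/2 = 0/2 = 0.
(Structurally: 0 ring(s) + 0 π bond(s) = 0.)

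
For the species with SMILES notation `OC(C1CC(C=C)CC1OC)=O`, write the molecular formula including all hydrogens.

C9H14O3

Heavy atoms from the SMILES: 9 C, 3 O.
Implicit hydrogens by atom environment:
  4 × C: 1 H each → 4
  3 × C: 2 H each → 6
  2 × O: no H
  1 × C: 3 H
  1 × C: no H
  1 × O: 1 H
  Total hydrogens = 14.
Molecular formula: C9H14O3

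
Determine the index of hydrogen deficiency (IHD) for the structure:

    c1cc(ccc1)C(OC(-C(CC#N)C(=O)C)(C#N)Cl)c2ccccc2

Molecular formula from the SMILES: C20H17ClN2O2.
DoU = (2C + 2 + N − H − X)/2 = (2·20 + 2 + 2 − 17 − 1)/2 = 26/2 = 13.
(Structurally: 2 ring(s) + 11 π bond(s) = 13.)

13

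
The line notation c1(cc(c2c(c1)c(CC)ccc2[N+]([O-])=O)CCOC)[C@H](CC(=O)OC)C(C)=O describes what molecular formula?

C21H25NO6

Heavy atoms from the SMILES: 21 C, 1 N, 6 O.
Implicit hydrogens by atom environment:
  6 × C (aromatic): no H
  5 × O: no H
  4 × C: 3 H each → 12
  4 × C: 2 H each → 8
  4 × C (aromatic): 1 H each → 4
  2 × C: no H
  1 × C: 1 H
  1 × N (charge +1): no H
  1 × O (charge -1): no H
  Total hydrogens = 25.
Molecular formula: C21H25NO6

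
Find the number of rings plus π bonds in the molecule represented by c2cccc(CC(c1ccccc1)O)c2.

8

Molecular formula from the SMILES: C14H14O.
DoU = (2C + 2 + N − H − X)/2 = (2·14 + 2 + 0 − 14 − 0)/2 = 16/2 = 8.
(Structurally: 2 ring(s) + 6 π bond(s) = 8.)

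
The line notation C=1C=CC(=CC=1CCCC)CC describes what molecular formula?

Heavy atoms from the SMILES: 12 C.
Implicit hydrogens by atom environment:
  4 × C: 2 H each → 8
  4 × C (aromatic): 1 H each → 4
  2 × C: 3 H each → 6
  2 × C (aromatic): no H
  Total hydrogens = 18.
Molecular formula: C12H18

C12H18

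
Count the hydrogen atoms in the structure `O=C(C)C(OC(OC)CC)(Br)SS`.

13

Hydrogens are implicit in SMILES; fill each atom to its normal valence:
  3 × C: 3 H each → 9
  3 × O: no H
  2 × C: no H
  1 × Br: no H
  1 × C: 2 H
  1 × C: 1 H
  1 × S: 1 H
  1 × S: no H
  Total hydrogens = 13.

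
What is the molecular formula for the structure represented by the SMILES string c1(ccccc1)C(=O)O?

C7H6O2

Heavy atoms from the SMILES: 7 C, 2 O.
Implicit hydrogens by atom environment:
  5 × C (aromatic): 1 H each → 5
  1 × C (aromatic): no H
  1 × C: no H
  1 × O: 1 H
  1 × O: no H
  Total hydrogens = 6.
Molecular formula: C7H6O2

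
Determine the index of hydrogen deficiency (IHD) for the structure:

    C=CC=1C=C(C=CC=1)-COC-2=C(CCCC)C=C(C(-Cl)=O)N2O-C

Molecular formula from the SMILES: C19H22ClNO3.
DoU = (2C + 2 + N − H − X)/2 = (2·19 + 2 + 1 − 22 − 1)/2 = 18/2 = 9.
(Structurally: 2 ring(s) + 7 π bond(s) = 9.)

9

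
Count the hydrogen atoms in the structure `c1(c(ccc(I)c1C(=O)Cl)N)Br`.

Hydrogens are implicit in SMILES; fill each atom to its normal valence:
  4 × C (aromatic): no H
  2 × C (aromatic): 1 H each → 2
  1 × Br: no H
  1 × C: no H
  1 × Cl: no H
  1 × I: no H
  1 × N: 2 H
  1 × O: no H
  Total hydrogens = 4.

4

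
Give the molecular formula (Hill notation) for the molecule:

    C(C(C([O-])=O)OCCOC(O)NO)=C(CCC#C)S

Heavy atoms from the SMILES: 11 C, 1 N, 6 O, 1 S.
Implicit hydrogens by atom environment:
  4 × C: 2 H each → 8
  4 × C: 1 H each → 4
  3 × C: no H
  3 × O: no H
  2 × O: 1 H each → 2
  1 × N: 1 H
  1 × O (charge -1): no H
  1 × S: 1 H
  Total hydrogens = 16.
Net charge -1.
Molecular formula: C11H16NO6S-

C11H16NO6S-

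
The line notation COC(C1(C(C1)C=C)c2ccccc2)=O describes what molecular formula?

C13H14O2

Heavy atoms from the SMILES: 13 C, 2 O.
Implicit hydrogens by atom environment:
  5 × C (aromatic): 1 H each → 5
  2 × C: 2 H each → 4
  2 × C: 1 H each → 2
  2 × C: no H
  2 × O: no H
  1 × C: 3 H
  1 × C (aromatic): no H
  Total hydrogens = 14.
Molecular formula: C13H14O2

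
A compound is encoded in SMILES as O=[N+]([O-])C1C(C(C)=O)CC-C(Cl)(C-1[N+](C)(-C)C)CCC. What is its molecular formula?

Heavy atoms from the SMILES: 14 C, 1 Cl, 2 N, 3 O.
Implicit hydrogens by atom environment:
  5 × C: 3 H each → 15
  4 × C: 2 H each → 8
  3 × C: 1 H each → 3
  2 × C: no H
  2 × N (charge +1): no H
  2 × O: no H
  1 × Cl: no H
  1 × O (charge -1): no H
  Total hydrogens = 26.
Net charge +1.
Molecular formula: C14H26ClN2O3+

C14H26ClN2O3+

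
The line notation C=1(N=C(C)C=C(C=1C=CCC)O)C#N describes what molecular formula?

Heavy atoms from the SMILES: 11 C, 2 N, 1 O.
Implicit hydrogens by atom environment:
  4 × C (aromatic): no H
  2 × C: 3 H each → 6
  2 × C: 1 H each → 2
  1 × C: 2 H
  1 × C (aromatic): 1 H
  1 × C: no H
  1 × N (aromatic): no H
  1 × N: no H
  1 × O: 1 H
  Total hydrogens = 12.
Molecular formula: C11H12N2O

C11H12N2O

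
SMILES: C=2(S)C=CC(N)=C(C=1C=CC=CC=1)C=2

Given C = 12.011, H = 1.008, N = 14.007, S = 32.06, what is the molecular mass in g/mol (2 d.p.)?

Molecular formula: C12H11NS.
M = 12×12.011 + 11×1.008 + 1×14.007 + 1×32.06 = 201.29 g/mol.

201.29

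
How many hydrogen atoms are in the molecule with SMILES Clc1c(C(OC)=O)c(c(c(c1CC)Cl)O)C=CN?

Hydrogens are implicit in SMILES; fill each atom to its normal valence:
  6 × C (aromatic): no H
  2 × C: 3 H each → 6
  2 × C: 1 H each → 2
  2 × Cl: no H
  2 × O: no H
  1 × C: 2 H
  1 × C: no H
  1 × N: 2 H
  1 × O: 1 H
  Total hydrogens = 13.

13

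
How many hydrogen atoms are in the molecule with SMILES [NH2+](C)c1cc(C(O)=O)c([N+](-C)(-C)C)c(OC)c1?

20

Hydrogens are implicit in SMILES; fill each atom to its normal valence:
  5 × C: 3 H each → 15
  4 × C (aromatic): no H
  2 × C (aromatic): 1 H each → 2
  2 × O: no H
  1 × C: no H
  1 × N (charge +1): 2 H
  1 × N (charge +1): no H
  1 × O: 1 H
  Total hydrogens = 20.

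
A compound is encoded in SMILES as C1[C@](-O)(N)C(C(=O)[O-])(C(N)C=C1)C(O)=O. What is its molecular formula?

C8H11N2O5-

Heavy atoms from the SMILES: 8 C, 2 N, 5 O.
Implicit hydrogens by atom environment:
  4 × C: no H
  3 × C: 1 H each → 3
  2 × N: 2 H each → 4
  2 × O: 1 H each → 2
  2 × O: no H
  1 × C: 2 H
  1 × O (charge -1): no H
  Total hydrogens = 11.
Net charge -1.
Molecular formula: C8H11N2O5-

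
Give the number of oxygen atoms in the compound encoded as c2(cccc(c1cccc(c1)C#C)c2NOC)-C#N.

1

The symbol for oxygen appears 1 time in the SMILES.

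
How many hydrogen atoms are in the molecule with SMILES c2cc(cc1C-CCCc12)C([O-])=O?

11

Hydrogens are implicit in SMILES; fill each atom to its normal valence:
  4 × C: 2 H each → 8
  3 × C (aromatic): 1 H each → 3
  3 × C (aromatic): no H
  1 × C: no H
  1 × O: no H
  1 × O (charge -1): no H
  Total hydrogens = 11.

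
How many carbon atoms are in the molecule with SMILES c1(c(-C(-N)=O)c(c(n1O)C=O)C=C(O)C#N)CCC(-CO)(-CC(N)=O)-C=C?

17

The symbol for carbon appears 17 times in the SMILES. Lowercase c denotes aromatic carbon and counts toward C.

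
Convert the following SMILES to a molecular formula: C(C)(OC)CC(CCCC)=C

Heavy atoms from the SMILES: 10 C, 1 O.
Implicit hydrogens by atom environment:
  5 × C: 2 H each → 10
  3 × C: 3 H each → 9
  1 × C: 1 H
  1 × C: no H
  1 × O: no H
  Total hydrogens = 20.
Molecular formula: C10H20O

C10H20O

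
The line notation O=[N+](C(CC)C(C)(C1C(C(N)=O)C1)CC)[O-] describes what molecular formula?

C11H20N2O3

Heavy atoms from the SMILES: 11 C, 2 N, 3 O.
Implicit hydrogens by atom environment:
  3 × C: 3 H each → 9
  3 × C: 2 H each → 6
  3 × C: 1 H each → 3
  2 × C: no H
  2 × O: no H
  1 × N: 2 H
  1 × N (charge +1): no H
  1 × O (charge -1): no H
  Total hydrogens = 20.
Molecular formula: C11H20N2O3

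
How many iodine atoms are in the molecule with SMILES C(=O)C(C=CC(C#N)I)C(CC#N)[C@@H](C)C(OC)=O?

The symbol for iodine appears 1 time in the SMILES.

1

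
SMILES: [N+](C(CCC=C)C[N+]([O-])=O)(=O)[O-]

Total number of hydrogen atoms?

10

Hydrogens are implicit in SMILES; fill each atom to its normal valence:
  4 × C: 2 H each → 8
  2 × C: 1 H each → 2
  2 × N (charge +1): no H
  2 × O: no H
  2 × O (charge -1): no H
  Total hydrogens = 10.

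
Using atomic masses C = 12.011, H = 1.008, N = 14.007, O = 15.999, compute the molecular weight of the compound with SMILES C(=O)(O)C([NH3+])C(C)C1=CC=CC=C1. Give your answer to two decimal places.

Molecular formula: C10H14NO2+.
M = 10×12.011 + 14×1.008 + 1×14.007 + 2×15.999 = 180.23 g/mol.

180.23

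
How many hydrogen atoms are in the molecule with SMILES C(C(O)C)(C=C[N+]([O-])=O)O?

9

Hydrogens are implicit in SMILES; fill each atom to its normal valence:
  4 × C: 1 H each → 4
  2 × O: 1 H each → 2
  1 × C: 3 H
  1 × N (charge +1): no H
  1 × O: no H
  1 × O (charge -1): no H
  Total hydrogens = 9.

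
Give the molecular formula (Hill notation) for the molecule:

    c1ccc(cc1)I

C6H5I

Heavy atoms from the SMILES: 6 C, 1 I.
Implicit hydrogens by atom environment:
  5 × C (aromatic): 1 H each → 5
  1 × C (aromatic): no H
  1 × I: no H
  Total hydrogens = 5.
Molecular formula: C6H5I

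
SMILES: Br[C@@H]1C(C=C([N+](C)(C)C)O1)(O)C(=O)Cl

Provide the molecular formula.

Heavy atoms from the SMILES: 1 Br, 8 C, 1 Cl, 1 N, 3 O.
Implicit hydrogens by atom environment:
  3 × C: 3 H each → 9
  3 × C: no H
  2 × C: 1 H each → 2
  2 × O: no H
  1 × Br: no H
  1 × Cl: no H
  1 × N (charge +1): no H
  1 × O: 1 H
  Total hydrogens = 12.
Net charge +1.
Molecular formula: C8H12BrClNO3+

C8H12BrClNO3+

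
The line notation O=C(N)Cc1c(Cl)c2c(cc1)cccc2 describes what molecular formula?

C12H10ClNO

Heavy atoms from the SMILES: 12 C, 1 Cl, 1 N, 1 O.
Implicit hydrogens by atom environment:
  6 × C (aromatic): 1 H each → 6
  4 × C (aromatic): no H
  1 × C: 2 H
  1 × C: no H
  1 × Cl: no H
  1 × N: 2 H
  1 × O: no H
  Total hydrogens = 10.
Molecular formula: C12H10ClNO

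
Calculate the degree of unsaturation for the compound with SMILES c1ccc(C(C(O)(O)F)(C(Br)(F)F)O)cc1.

Molecular formula from the SMILES: C9H8BrF3O3.
DoU = (2C + 2 + N − H − X)/2 = (2·9 + 2 + 0 − 8 − 4)/2 = 8/2 = 4.
(Structurally: 1 ring(s) + 3 π bond(s) = 4.)

4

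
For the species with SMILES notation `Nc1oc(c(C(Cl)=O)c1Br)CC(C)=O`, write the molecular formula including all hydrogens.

Heavy atoms from the SMILES: 1 Br, 8 C, 1 Cl, 1 N, 3 O.
Implicit hydrogens by atom environment:
  4 × C (aromatic): no H
  2 × C: no H
  2 × O: no H
  1 × Br: no H
  1 × C: 3 H
  1 × C: 2 H
  1 × Cl: no H
  1 × N: 2 H
  1 × O (aromatic): no H
  Total hydrogens = 7.
Molecular formula: C8H7BrClNO3

C8H7BrClNO3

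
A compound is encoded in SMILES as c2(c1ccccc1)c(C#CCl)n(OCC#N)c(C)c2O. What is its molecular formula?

Heavy atoms from the SMILES: 15 C, 1 Cl, 2 N, 2 O.
Implicit hydrogens by atom environment:
  5 × C (aromatic): 1 H each → 5
  5 × C (aromatic): no H
  3 × C: no H
  1 × C: 3 H
  1 × C: 2 H
  1 × Cl: no H
  1 × N (aromatic): no H
  1 × N: no H
  1 × O: 1 H
  1 × O: no H
  Total hydrogens = 11.
Molecular formula: C15H11ClN2O2

C15H11ClN2O2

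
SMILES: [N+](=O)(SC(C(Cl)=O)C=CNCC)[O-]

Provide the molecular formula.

Heavy atoms from the SMILES: 6 C, 1 Cl, 2 N, 3 O, 1 S.
Implicit hydrogens by atom environment:
  3 × C: 1 H each → 3
  2 × O: no H
  1 × C: 3 H
  1 × C: 2 H
  1 × C: no H
  1 × Cl: no H
  1 × N: 1 H
  1 × N (charge +1): no H
  1 × O (charge -1): no H
  1 × S: no H
  Total hydrogens = 9.
Molecular formula: C6H9ClN2O3S

C6H9ClN2O3S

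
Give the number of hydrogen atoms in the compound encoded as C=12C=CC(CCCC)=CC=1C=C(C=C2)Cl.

15

Hydrogens are implicit in SMILES; fill each atom to its normal valence:
  6 × C (aromatic): 1 H each → 6
  4 × C (aromatic): no H
  3 × C: 2 H each → 6
  1 × C: 3 H
  1 × Cl: no H
  Total hydrogens = 15.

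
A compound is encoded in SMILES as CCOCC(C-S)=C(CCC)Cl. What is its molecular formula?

C9H17ClOS

Heavy atoms from the SMILES: 9 C, 1 Cl, 1 O, 1 S.
Implicit hydrogens by atom environment:
  5 × C: 2 H each → 10
  2 × C: 3 H each → 6
  2 × C: no H
  1 × Cl: no H
  1 × O: no H
  1 × S: 1 H
  Total hydrogens = 17.
Molecular formula: C9H17ClOS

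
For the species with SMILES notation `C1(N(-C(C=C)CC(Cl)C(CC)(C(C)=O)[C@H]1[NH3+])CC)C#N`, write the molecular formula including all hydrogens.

Heavy atoms from the SMILES: 15 C, 1 Cl, 3 N, 1 O.
Implicit hydrogens by atom environment:
  5 × C: 1 H each → 5
  4 × C: 2 H each → 8
  3 × C: 3 H each → 9
  3 × C: no H
  2 × N: no H
  1 × Cl: no H
  1 × N (charge +1): 3 H
  1 × O: no H
  Total hydrogens = 25.
Net charge +1.
Molecular formula: C15H25ClN3O+

C15H25ClN3O+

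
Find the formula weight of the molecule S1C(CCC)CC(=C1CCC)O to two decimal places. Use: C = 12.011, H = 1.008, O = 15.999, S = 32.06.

Molecular formula: C10H18OS.
M = 10×12.011 + 18×1.008 + 1×15.999 + 1×32.06 = 186.31 g/mol.

186.31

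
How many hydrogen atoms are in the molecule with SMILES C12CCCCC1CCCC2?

18

Hydrogens are implicit in SMILES; fill each atom to its normal valence:
  8 × C: 2 H each → 16
  2 × C: 1 H each → 2
  Total hydrogens = 18.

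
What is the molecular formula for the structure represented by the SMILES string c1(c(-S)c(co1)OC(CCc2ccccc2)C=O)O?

C14H14O4S

Heavy atoms from the SMILES: 14 C, 4 O, 1 S.
Implicit hydrogens by atom environment:
  6 × C (aromatic): 1 H each → 6
  4 × C (aromatic): no H
  2 × C: 2 H each → 4
  2 × C: 1 H each → 2
  2 × O: no H
  1 × O: 1 H
  1 × O (aromatic): no H
  1 × S: 1 H
  Total hydrogens = 14.
Molecular formula: C14H14O4S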